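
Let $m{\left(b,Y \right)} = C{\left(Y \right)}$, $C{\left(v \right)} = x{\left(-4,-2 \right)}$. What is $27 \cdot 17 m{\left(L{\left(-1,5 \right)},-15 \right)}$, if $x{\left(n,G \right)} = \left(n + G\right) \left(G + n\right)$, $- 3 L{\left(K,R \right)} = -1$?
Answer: $16524$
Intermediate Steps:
$L{\left(K,R \right)} = \frac{1}{3}$ ($L{\left(K,R \right)} = \left(- \frac{1}{3}\right) \left(-1\right) = \frac{1}{3}$)
$x{\left(n,G \right)} = \left(G + n\right)^{2}$ ($x{\left(n,G \right)} = \left(G + n\right) \left(G + n\right) = \left(G + n\right)^{2}$)
$C{\left(v \right)} = 36$ ($C{\left(v \right)} = \left(-2 - 4\right)^{2} = \left(-6\right)^{2} = 36$)
$m{\left(b,Y \right)} = 36$
$27 \cdot 17 m{\left(L{\left(-1,5 \right)},-15 \right)} = 27 \cdot 17 \cdot 36 = 459 \cdot 36 = 16524$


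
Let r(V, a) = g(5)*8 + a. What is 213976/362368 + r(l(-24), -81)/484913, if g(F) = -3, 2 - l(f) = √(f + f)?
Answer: 12965211931/21964619248 ≈ 0.59028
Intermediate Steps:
l(f) = 2 - √2*√f (l(f) = 2 - √(f + f) = 2 - √(2*f) = 2 - √2*√f)
r(V, a) = -24 + a (r(V, a) = -3*8 + a = -24 + a)
213976/362368 + r(l(-24), -81)/484913 = 213976/362368 + (-24 - 81)/484913 = 213976*(1/362368) - 105*1/484913 = 26747/45296 - 105/484913 = 12965211931/21964619248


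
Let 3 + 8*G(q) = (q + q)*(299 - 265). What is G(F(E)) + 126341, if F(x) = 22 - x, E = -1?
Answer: 1012289/8 ≈ 1.2654e+5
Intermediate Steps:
G(q) = -3/8 + 17*q/2 (G(q) = -3/8 + ((q + q)*(299 - 265))/8 = -3/8 + ((2*q)*34)/8 = -3/8 + (68*q)/8 = -3/8 + 17*q/2)
G(F(E)) + 126341 = (-3/8 + 17*(22 - 1*(-1))/2) + 126341 = (-3/8 + 17*(22 + 1)/2) + 126341 = (-3/8 + (17/2)*23) + 126341 = (-3/8 + 391/2) + 126341 = 1561/8 + 126341 = 1012289/8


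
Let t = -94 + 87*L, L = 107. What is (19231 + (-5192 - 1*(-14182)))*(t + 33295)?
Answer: 1199674710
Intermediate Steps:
t = 9215 (t = -94 + 87*107 = -94 + 9309 = 9215)
(19231 + (-5192 - 1*(-14182)))*(t + 33295) = (19231 + (-5192 - 1*(-14182)))*(9215 + 33295) = (19231 + (-5192 + 14182))*42510 = (19231 + 8990)*42510 = 28221*42510 = 1199674710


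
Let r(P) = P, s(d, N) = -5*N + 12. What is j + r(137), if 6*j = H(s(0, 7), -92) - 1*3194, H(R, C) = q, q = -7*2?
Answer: -1193/3 ≈ -397.67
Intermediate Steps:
s(d, N) = 12 - 5*N
q = -14
H(R, C) = -14
j = -1604/3 (j = (-14 - 1*3194)/6 = (-14 - 3194)/6 = (1/6)*(-3208) = -1604/3 ≈ -534.67)
j + r(137) = -1604/3 + 137 = -1193/3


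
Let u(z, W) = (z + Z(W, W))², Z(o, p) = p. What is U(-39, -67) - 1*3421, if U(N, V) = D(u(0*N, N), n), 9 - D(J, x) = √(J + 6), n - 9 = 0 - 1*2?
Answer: -3412 - √1527 ≈ -3451.1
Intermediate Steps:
u(z, W) = (W + z)² (u(z, W) = (z + W)² = (W + z)²)
n = 7 (n = 9 + (0 - 1*2) = 9 + (0 - 2) = 9 - 2 = 7)
D(J, x) = 9 - √(6 + J) (D(J, x) = 9 - √(J + 6) = 9 - √(6 + J))
U(N, V) = 9 - √(6 + N²) (U(N, V) = 9 - √(6 + (N + 0*N)²) = 9 - √(6 + (N + 0)²) = 9 - √(6 + N²))
U(-39, -67) - 1*3421 = (9 - √(6 + (-39)²)) - 1*3421 = (9 - √(6 + 1521)) - 3421 = (9 - √1527) - 3421 = -3412 - √1527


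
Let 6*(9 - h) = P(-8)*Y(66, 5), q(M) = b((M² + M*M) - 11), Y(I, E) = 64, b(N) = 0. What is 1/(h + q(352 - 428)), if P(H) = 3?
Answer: -1/23 ≈ -0.043478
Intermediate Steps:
q(M) = 0
h = -23 (h = 9 - 64/2 = 9 - ⅙*192 = 9 - 32 = -23)
1/(h + q(352 - 428)) = 1/(-23 + 0) = 1/(-23) = -1/23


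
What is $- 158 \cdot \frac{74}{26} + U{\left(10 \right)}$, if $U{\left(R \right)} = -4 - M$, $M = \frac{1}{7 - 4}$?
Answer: $- \frac{17707}{39} \approx -454.03$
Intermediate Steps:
$M = \frac{1}{3} \approx 0.33333$
$U{\left(R \right)} = - \frac{13}{3}$ ($U{\left(R \right)} = -4 - \frac{1}{3} = - \frac{13}{3}$)
$- 158 \cdot \frac{74}{26} + U{\left(10 \right)} = - 158 \cdot \frac{74}{26} - \frac{13}{3} = - 158 \cdot 74 \cdot \frac{1}{26} - \frac{13}{3} = \left(-158\right) \frac{37}{13} - \frac{13}{3} = - \frac{5846}{13} - \frac{13}{3} = - \frac{17707}{39}$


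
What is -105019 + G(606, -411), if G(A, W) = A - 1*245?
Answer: -104658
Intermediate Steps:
G(A, W) = -245 + A (G(A, W) = A - 245 = -245 + A)
-105019 + G(606, -411) = -105019 + (-245 + 606) = -105019 + 361 = -104658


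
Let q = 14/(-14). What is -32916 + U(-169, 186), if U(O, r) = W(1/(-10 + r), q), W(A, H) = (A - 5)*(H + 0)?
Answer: -5792337/176 ≈ -32911.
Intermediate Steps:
q = -1 (q = 14*(-1/14) = -1)
W(A, H) = H*(-5 + A) (W(A, H) = (-5 + A)*H = H*(-5 + A))
U(O, r) = 5 - 1/(-10 + r) (U(O, r) = -(-5 + 1/(-10 + r)) = 5 - 1/(-10 + r))
-32916 + U(-169, 186) = -32916 + (-51 + 5*186)/(-10 + 186) = -32916 + (-51 + 930)/176 = -32916 + (1/176)*879 = -32916 + 879/176 = -5792337/176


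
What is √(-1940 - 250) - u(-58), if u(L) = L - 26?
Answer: 84 + I*√2190 ≈ 84.0 + 46.797*I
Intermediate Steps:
u(L) = -26 + L
√(-1940 - 250) - u(-58) = √(-1940 - 250) - (-26 - 58) = √(-2190) - 1*(-84) = I*√2190 + 84 = 84 + I*√2190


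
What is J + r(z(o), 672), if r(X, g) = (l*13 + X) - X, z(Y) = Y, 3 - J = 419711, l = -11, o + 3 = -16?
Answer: -419851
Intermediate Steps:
o = -19 (o = -3 - 16 = -19)
J = -419708 (J = 3 - 1*419711 = 3 - 419711 = -419708)
r(X, g) = -143 (r(X, g) = (-11*13 + X) - X = (-143 + X) - X = -143)
J + r(z(o), 672) = -419708 - 143 = -419851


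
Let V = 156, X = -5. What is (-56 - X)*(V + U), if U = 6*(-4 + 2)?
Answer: -7344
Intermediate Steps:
U = -12 (U = 6*(-2) = -12)
(-56 - X)*(V + U) = (-56 - 1*(-5))*(156 - 12) = (-56 + 5)*144 = -51*144 = -7344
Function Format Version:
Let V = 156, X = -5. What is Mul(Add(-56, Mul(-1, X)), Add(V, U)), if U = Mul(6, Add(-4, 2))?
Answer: -7344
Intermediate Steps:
U = -12 (U = Mul(6, -2) = -12)
Mul(Add(-56, Mul(-1, X)), Add(V, U)) = Mul(Add(-56, Mul(-1, -5)), Add(156, -12)) = Mul(Add(-56, 5), 144) = Mul(-51, 144) = -7344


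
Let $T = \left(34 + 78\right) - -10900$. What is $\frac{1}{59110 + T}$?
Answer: $\frac{1}{70122} \approx 1.4261 \cdot 10^{-5}$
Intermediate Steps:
$T = 11012$ ($T = 112 + 10900 = 11012$)
$\frac{1}{59110 + T} = \frac{1}{59110 + 11012} = \frac{1}{70122}$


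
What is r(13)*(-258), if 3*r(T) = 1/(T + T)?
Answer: -43/13 ≈ -3.3077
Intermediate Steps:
r(T) = 1/(6*T) (r(T) = 1/(3*(T + T)) = 1/(3*((2*T))) = (1/(2*T))/3 = 1/(6*T))
r(13)*(-258) = ((⅙)/13)*(-258) = ((⅙)*(1/13))*(-258) = (1/78)*(-258) = -43/13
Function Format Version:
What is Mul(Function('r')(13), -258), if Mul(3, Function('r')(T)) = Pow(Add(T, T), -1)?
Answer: Rational(-43, 13) ≈ -3.3077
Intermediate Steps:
Function('r')(T) = Mul(Rational(1, 6), Pow(T, -1)) (Function('r')(T) = Mul(Rational(1, 3), Pow(Add(T, T), -1)) = Mul(Rational(1, 3), Pow(Mul(2, T), -1)) = Mul(Rational(1, 3), Mul(Rational(1, 2), Pow(T, -1))) = Mul(Rational(1, 6), Pow(T, -1)))
Mul(Function('r')(13), -258) = Mul(Mul(Rational(1, 6), Pow(13, -1)), -258) = Mul(Mul(Rational(1, 6), Rational(1, 13)), -258) = Mul(Rational(1, 78), -258) = Rational(-43, 13)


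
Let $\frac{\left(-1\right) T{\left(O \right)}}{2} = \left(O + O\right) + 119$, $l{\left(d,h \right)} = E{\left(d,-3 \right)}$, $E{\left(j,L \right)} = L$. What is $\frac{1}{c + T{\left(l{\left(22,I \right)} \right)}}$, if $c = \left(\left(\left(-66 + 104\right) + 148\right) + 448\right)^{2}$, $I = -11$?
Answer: $\frac{1}{401730} \approx 2.4892 \cdot 10^{-6}$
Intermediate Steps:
$l{\left(d,h \right)} = -3$
$c = 401956$ ($c = \left(\left(38 + 148\right) + 448\right)^{2} = \left(186 + 448\right)^{2} = 634^{2} = 401956$)
$T{\left(O \right)} = -238 - 4 O$ ($T{\left(O \right)} = - 2 \left(\left(O + O\right) + 119\right) = - 2 \left(2 O + 119\right) = - 2 \left(119 + 2 O\right) = -238 - 4 O$)
$\frac{1}{c + T{\left(l{\left(22,I \right)} \right)}} = \frac{1}{401956 - 226} = \frac{1}{401730}$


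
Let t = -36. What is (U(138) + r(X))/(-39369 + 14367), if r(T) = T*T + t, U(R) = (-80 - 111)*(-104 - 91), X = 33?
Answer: -6383/4167 ≈ -1.5318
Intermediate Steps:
U(R) = 37245 (U(R) = -191*(-195) = 37245)
r(T) = -36 + T**2 (r(T) = T*T - 36 = T**2 - 36 = -36 + T**2)
(U(138) + r(X))/(-39369 + 14367) = (37245 + (-36 + 33**2))/(-39369 + 14367) = (37245 + (-36 + 1089))/(-25002) = (37245 + 1053)*(-1/25002) = 38298*(-1/25002) = -6383/4167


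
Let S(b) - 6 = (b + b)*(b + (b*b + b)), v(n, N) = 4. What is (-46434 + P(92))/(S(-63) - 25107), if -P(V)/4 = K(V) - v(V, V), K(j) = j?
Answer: 46786/509319 ≈ 0.091860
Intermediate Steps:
S(b) = 6 + 2*b*(b**2 + 2*b) (S(b) = 6 + (b + b)*(b + (b*b + b)) = 6 + (2*b)*(b + (b**2 + b)) = 6 + (2*b)*(b + (b + b**2)) = 6 + (2*b)*(b**2 + 2*b) = 6 + 2*b*(b**2 + 2*b))
P(V) = 16 - 4*V (P(V) = -4*(V - 1*4) = -4*(V - 4) = -4*(-4 + V) = 16 - 4*V)
(-46434 + P(92))/(S(-63) - 25107) = (-46434 + (16 - 4*92))/((6 + 2*(-63)**3 + 4*(-63)**2) - 25107) = (-46434 + (16 - 368))/((6 + 2*(-250047) + 4*3969) - 25107) = (-46434 - 352)/((6 - 500094 + 15876) - 25107) = -46786/(-484212 - 25107) = -46786/(-509319) = -46786*(-1/509319) = 46786/509319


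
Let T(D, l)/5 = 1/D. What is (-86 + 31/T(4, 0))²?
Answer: 93636/25 ≈ 3745.4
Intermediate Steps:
T(D, l) = 5/D
(-86 + 31/T(4, 0))² = (-86 + 31/((5/4)))² = (-86 + 31/((5*(¼))))² = (-86 + 31/(5/4))² = (-86 + 31*(⅘))² = (-86 + 124/5)² = (-306/5)² = 93636/25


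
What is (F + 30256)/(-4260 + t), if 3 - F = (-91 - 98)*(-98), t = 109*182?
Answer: 11737/15578 ≈ 0.75343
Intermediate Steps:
t = 19838
F = -18519 (F = 3 - (-91 - 98)*(-98) = 3 - (-189)*(-98) = 3 - 1*18522 = 3 - 18522 = -18519)
(F + 30256)/(-4260 + t) = (-18519 + 30256)/(-4260 + 19838) = 11737/15578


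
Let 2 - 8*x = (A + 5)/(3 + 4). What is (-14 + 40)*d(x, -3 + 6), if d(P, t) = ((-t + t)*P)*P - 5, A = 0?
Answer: -130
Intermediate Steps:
x = 9/56 (x = ¼ - (0 + 5)/(8*(3 + 4)) = ¼ - 5/(8*7) = ¼ - ⅛*5/7 = ¼ - 5/56 = 9/56 ≈ 0.16071)
d(P, t) = -5 (d(P, t) = (0*P)*P - 5 = 0*P - 5 = 0 - 5 = -5)
(-14 + 40)*d(x, -3 + 6) = (-14 + 40)*(-5) = 26*(-5) = -130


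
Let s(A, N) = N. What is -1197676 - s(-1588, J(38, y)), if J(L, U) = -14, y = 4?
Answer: -1197662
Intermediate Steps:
-1197676 - s(-1588, J(38, y)) = -1197676 - 1*(-14) = -1197676 + 14 = -1197662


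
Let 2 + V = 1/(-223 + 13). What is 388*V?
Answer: -81674/105 ≈ -777.85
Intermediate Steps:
V = -421/210 (V = -2 + 1/(-223 + 13) = -2 + 1/(-210) = -2 - 1/210 = -421/210 ≈ -2.0048)
388*V = 388*(-421/210) = -81674/105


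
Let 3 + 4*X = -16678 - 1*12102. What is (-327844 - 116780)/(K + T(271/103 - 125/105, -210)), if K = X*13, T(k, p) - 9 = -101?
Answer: 592832/124849 ≈ 4.7484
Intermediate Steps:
X = -28783/4 (X = -¾ + (-16678 - 1*12102)/4 = -¾ + (-16678 - 12102)/4 = -¾ + (¼)*(-28780) = -¾ - 7195 = -28783/4 ≈ -7195.8)
T(k, p) = -92 (T(k, p) = 9 - 101 = -92)
K = -374179/4 (K = -28783/4*13 = -374179/4 ≈ -93545.)
(-327844 - 116780)/(K + T(271/103 - 125/105, -210)) = (-327844 - 116780)/(-374179/4 - 92) = -444624/(-374547/4) = -444624*(-4/374547) = 592832/124849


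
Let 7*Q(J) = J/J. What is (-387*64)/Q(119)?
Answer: -173376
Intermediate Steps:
Q(J) = ⅐ (Q(J) = (J/J)/7 = (⅐)*1 = ⅐)
(-387*64)/Q(119) = (-387*64)/(⅐) = -24768*7 = -173376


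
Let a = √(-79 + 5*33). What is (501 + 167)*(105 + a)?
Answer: 70140 + 668*√86 ≈ 76335.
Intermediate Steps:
a = √86 (a = √(-79 + 165) = √86 ≈ 9.2736)
(501 + 167)*(105 + a) = (501 + 167)*(105 + √86) = 668*(105 + √86) = 70140 + 668*√86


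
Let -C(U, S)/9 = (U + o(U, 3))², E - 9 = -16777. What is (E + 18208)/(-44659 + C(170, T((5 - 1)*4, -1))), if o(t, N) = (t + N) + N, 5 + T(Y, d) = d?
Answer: -1440/1122103 ≈ -0.0012833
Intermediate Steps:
E = -16768 (E = 9 - 16777 = -16768)
T(Y, d) = -5 + d
o(t, N) = t + 2*N (o(t, N) = (N + t) + N = t + 2*N)
C(U, S) = -9*(6 + 2*U)² (C(U, S) = -9*(U + (U + 2*3))² = -9*(U + (U + 6))² = -9*(U + (6 + U))² = -9*(6 + 2*U)²)
(E + 18208)/(-44659 + C(170, T((5 - 1)*4, -1))) = (-16768 + 18208)/(-44659 - 36*(3 + 170)²) = 1440/(-44659 - 36*173²) = 1440/(-44659 - 36*29929) = 1440/(-44659 - 1077444) = 1440/(-1122103) = 1440*(-1/1122103) = -1440/1122103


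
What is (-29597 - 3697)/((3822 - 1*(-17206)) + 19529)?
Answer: -11098/13519 ≈ -0.82092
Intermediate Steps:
(-29597 - 3697)/((3822 - 1*(-17206)) + 19529) = -33294/((3822 + 17206) + 19529) = -33294/(21028 + 19529) = -33294/40557 = -33294*1/40557 = -11098/13519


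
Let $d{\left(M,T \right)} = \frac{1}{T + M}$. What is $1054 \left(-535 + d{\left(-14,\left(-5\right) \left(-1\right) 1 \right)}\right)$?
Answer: $- \frac{5076064}{9} \approx -5.6401 \cdot 10^{5}$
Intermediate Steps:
$d{\left(M,T \right)} = \frac{1}{M + T}$
$1054 \left(-535 + d{\left(-14,\left(-5\right) \left(-1\right) 1 \right)}\right) = 1054 \left(-535 + \frac{1}{-14 + \left(-5\right) \left(-1\right) 1}\right) = 1054 \left(-535 + \frac{1}{-14 + 5 \cdot 1}\right) = 1054 \left(-535 + \frac{1}{-14 + 5}\right) = 1054 \left(-535 + \frac{1}{-9}\right) = 1054 \left(-535 - \frac{1}{9}\right) = 1054 \left(- \frac{4816}{9}\right) = - \frac{5076064}{9}$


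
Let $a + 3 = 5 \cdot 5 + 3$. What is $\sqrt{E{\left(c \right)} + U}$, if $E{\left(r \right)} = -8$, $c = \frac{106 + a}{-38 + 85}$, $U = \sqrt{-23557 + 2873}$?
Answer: $\sqrt{-8 + 2 i \sqrt{5171}} \approx 8.2475 + 8.719 i$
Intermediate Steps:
$a = 25$ ($a = -3 + \left(5 \cdot 5 + 3\right) = -3 + \left(25 + 3\right) = -3 + 28 = 25$)
$U = 2 i \sqrt{5171}$ ($U = \sqrt{-20684} = 2 i \sqrt{5171} \approx 143.82 i$)
$c = \frac{131}{47}$ ($c = \frac{106 + 25}{-38 + 85} = \frac{131}{47} \approx 2.7872$)
$\sqrt{E{\left(c \right)} + U} = \sqrt{-8 + 2 i \sqrt{5171}}$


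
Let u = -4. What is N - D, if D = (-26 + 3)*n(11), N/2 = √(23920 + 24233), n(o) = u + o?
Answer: 161 + 2*√48153 ≈ 599.88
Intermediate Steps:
n(o) = -4 + o
N = 2*√48153 (N = 2*√(23920 + 24233) = 2*√48153 ≈ 438.88)
D = -161 (D = (-26 + 3)*(-4 + 11) = -23*7 = -161)
N - D = 2*√48153 - 1*(-161) = 2*√48153 + 161 = 161 + 2*√48153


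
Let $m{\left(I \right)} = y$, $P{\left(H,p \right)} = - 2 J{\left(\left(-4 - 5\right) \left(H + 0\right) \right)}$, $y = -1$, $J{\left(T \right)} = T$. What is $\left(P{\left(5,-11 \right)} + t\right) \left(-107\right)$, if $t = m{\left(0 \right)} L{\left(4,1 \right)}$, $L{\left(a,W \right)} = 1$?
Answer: $-9523$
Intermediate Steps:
$P{\left(H,p \right)} = 18 H$ ($P{\left(H,p \right)} = - 2 \left(-4 - 5\right) \left(H + 0\right) = - 2 \left(- 9 H\right) = 18 H$)
$m{\left(I \right)} = -1$
$t = -1$ ($t = \left(-1\right) 1 = -1$)
$\left(P{\left(5,-11 \right)} + t\right) \left(-107\right) = \left(18 \cdot 5 - 1\right) \left(-107\right) = \left(90 - 1\right) \left(-107\right) = 89 \left(-107\right) = -9523$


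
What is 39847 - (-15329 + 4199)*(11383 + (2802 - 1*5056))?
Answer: 101645617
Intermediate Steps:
39847 - (-15329 + 4199)*(11383 + (2802 - 1*5056)) = 39847 - (-11130)*(11383 + (2802 - 5056)) = 39847 - (-11130)*(11383 - 2254) = 39847 - (-11130)*9129 = 39847 - 1*(-101605770) = 39847 + 101605770 = 101645617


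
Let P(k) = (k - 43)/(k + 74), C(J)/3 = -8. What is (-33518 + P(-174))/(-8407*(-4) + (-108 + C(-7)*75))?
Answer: -3351583/3172000 ≈ -1.0566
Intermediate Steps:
C(J) = -24 (C(J) = 3*(-8) = -24)
P(k) = (-43 + k)/(74 + k)
(-33518 + P(-174))/(-8407*(-4) + (-108 + C(-7)*75)) = (-33518 + (-43 - 174)/(74 - 174))/(-8407*(-4) + (-108 - 24*75)) = (-33518 - 217/(-100))/(33628 + (-108 - 1800)) = (-33518 - 1/100*(-217))/(33628 - 1908) = (-33518 + 217/100)/31720 = -3351583/100*1/31720 = -3351583/3172000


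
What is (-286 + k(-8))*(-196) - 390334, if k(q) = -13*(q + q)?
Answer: -375046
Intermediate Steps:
k(q) = -26*q
(-286 + k(-8))*(-196) - 390334 = (-286 - 26*(-8))*(-196) - 390334 = (-286 + 208)*(-196) - 390334 = -78*(-196) - 390334 = 15288 - 390334 = -375046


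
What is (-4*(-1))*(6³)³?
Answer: 40310784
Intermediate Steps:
(-4*(-1))*(6³)³ = 4*216³ = 4*10077696 = 40310784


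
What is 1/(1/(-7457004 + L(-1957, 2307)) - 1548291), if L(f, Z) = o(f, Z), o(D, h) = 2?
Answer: -7457002/11545609083583 ≈ -6.4587e-7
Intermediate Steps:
L(f, Z) = 2
1/(1/(-7457004 + L(-1957, 2307)) - 1548291) = 1/(1/(-7457004 + 2) - 1548291) = 1/(1/(-7457002) - 1548291) = 1/(-1/7457002 - 1548291) = 1/(-11545609083583/7457002) = -7457002/11545609083583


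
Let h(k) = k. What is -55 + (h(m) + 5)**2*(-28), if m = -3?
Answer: -167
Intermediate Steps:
-55 + (h(m) + 5)**2*(-28) = -55 + (-3 + 5)**2*(-28) = -55 + 2**2*(-28) = -55 + 4*(-28) = -55 - 112 = -167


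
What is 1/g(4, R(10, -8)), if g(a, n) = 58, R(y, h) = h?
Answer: 1/58 ≈ 0.017241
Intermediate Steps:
1/g(4, R(10, -8)) = 1/58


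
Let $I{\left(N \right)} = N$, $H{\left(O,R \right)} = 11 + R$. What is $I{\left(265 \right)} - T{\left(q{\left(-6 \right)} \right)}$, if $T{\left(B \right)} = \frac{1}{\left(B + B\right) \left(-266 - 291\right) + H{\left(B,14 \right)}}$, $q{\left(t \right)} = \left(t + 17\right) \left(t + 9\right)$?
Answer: $\frac{9735306}{36737} \approx 265.0$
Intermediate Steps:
$q{\left(t \right)} = \left(9 + t\right) \left(17 + t\right)$ ($q{\left(t \right)} = \left(17 + t\right) \left(9 + t\right) = \left(9 + t\right) \left(17 + t\right)$)
$T{\left(B \right)} = \frac{1}{25 - 1114 B}$ ($T{\left(B \right)} = \frac{1}{\left(B + B\right) \left(-266 - 291\right) + \left(11 + 14\right)} = \frac{1}{2 B \left(-557\right) + 25} = \frac{1}{- 1114 B + 25} = \frac{1}{25 - 1114 B}$)
$I{\left(265 \right)} - T{\left(q{\left(-6 \right)} \right)} = 265 - - \frac{1}{-25 + 1114 \left(153 + \left(-6\right)^{2} + 26 \left(-6\right)\right)} = 265 - - \frac{1}{-25 + 1114 \left(153 + 36 - 156\right)} = 265 - - \frac{1}{-25 + 1114 \cdot 33} = 265 - - \frac{1}{-25 + 36762} = 265 - - \frac{1}{36737} = 265 + \frac{1}{36737} = \frac{9735306}{36737}$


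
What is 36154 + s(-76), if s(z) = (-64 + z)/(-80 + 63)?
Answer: 614758/17 ≈ 36162.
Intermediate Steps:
s(z) = 64/17 - z/17 (s(z) = (-64 + z)/(-17) = (-64 + z)*(-1/17) = 64/17 - z/17)
36154 + s(-76) = 36154 + (64/17 - 1/17*(-76)) = 36154 + (64/17 + 76/17) = 36154 + 140/17 = 614758/17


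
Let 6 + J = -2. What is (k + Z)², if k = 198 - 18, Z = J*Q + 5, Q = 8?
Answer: 14641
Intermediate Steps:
J = -8 (J = -6 - 2 = -8)
Z = -59 (Z = -8*8 + 5 = -64 + 5 = -59)
k = 180
(k + Z)² = (180 - 59)² = 121² = 14641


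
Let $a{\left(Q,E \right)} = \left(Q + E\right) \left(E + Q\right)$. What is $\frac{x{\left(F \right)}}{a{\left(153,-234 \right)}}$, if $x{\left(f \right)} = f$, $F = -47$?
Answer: $- \frac{47}{6561} \approx -0.0071635$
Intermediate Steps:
$a{\left(Q,E \right)} = \left(E + Q\right)^{2}$ ($a{\left(Q,E \right)} = \left(E + Q\right) \left(E + Q\right) = \left(E + Q\right)^{2}$)
$\frac{x{\left(F \right)}}{a{\left(153,-234 \right)}} = - \frac{47}{\left(-234 + 153\right)^{2}} = - \frac{47}{\left(-81\right)^{2}} = - \frac{47}{6561}$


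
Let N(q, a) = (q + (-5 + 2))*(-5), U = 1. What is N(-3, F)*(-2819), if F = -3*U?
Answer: -84570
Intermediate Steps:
F = -3 (F = -3*1 = -3)
N(q, a) = 15 - 5*q (N(q, a) = (q - 3)*(-5) = (-3 + q)*(-5) = 15 - 5*q)
N(-3, F)*(-2819) = (15 - 5*(-3))*(-2819) = (15 + 15)*(-2819) = 30*(-2819) = -84570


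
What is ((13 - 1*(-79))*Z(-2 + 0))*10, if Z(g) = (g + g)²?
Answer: 14720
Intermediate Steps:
Z(g) = 4*g² (Z(g) = (2*g)² = 4*g²)
((13 - 1*(-79))*Z(-2 + 0))*10 = ((13 - 1*(-79))*(4*(-2 + 0)²))*10 = ((13 + 79)*(4*(-2)²))*10 = (92*(4*4))*10 = (92*16)*10 = 1472*10 = 14720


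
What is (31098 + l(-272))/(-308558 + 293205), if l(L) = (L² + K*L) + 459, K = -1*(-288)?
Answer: -27205/15353 ≈ -1.7720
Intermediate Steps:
K = 288
l(L) = 459 + L² + 288*L (l(L) = (L² + 288*L) + 459 = 459 + L² + 288*L)
(31098 + l(-272))/(-308558 + 293205) = (31098 + (459 + (-272)² + 288*(-272)))/(-308558 + 293205) = (31098 + (459 + 73984 - 78336))/(-15353) = (31098 - 3893)*(-1/15353) = 27205*(-1/15353) = -27205/15353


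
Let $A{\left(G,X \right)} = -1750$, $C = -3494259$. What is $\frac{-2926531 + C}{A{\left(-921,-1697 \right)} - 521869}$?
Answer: $\frac{6420790}{523619} \approx 12.262$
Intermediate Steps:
$\frac{-2926531 + C}{A{\left(-921,-1697 \right)} - 521869} = \frac{-2926531 - 3494259}{-1750 - 521869} = - \frac{6420790}{-523619} = \left(-6420790\right) \left(- \frac{1}{523619}\right) = \frac{6420790}{523619}$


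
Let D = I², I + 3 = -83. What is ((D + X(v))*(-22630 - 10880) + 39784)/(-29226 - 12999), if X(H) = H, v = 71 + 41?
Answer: 251553296/42225 ≈ 5957.5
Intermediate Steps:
v = 112
I = -86 (I = -3 - 83 = -86)
D = 7396 (D = (-86)² = 7396)
((D + X(v))*(-22630 - 10880) + 39784)/(-29226 - 12999) = ((7396 + 112)*(-22630 - 10880) + 39784)/(-29226 - 12999) = (7508*(-33510) + 39784)/(-42225) = (-251593080 + 39784)*(-1/42225) = -251553296*(-1/42225) = 251553296/42225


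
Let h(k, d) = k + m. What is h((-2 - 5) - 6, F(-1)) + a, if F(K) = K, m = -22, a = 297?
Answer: 262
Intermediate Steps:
h(k, d) = -22 + k (h(k, d) = k - 22 = -22 + k)
h((-2 - 5) - 6, F(-1)) + a = (-22 + ((-2 - 5) - 6)) + 297 = (-22 + (-7 - 6)) + 297 = (-22 - 13) + 297 = -35 + 297 = 262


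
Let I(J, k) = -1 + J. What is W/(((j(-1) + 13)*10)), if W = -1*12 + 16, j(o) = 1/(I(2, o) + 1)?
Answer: 4/135 ≈ 0.029630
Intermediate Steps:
j(o) = ½ (j(o) = 1/((-1 + 2) + 1) = 1/(1 + 1) = 1/2 = ½)
W = 4 (W = -12 + 16 = 4)
W/(((j(-1) + 13)*10)) = 4/(((½ + 13)*10)) = 4/(((27/2)*10)) = 4/135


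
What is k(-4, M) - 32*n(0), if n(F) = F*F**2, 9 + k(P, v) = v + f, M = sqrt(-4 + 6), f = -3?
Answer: -12 + sqrt(2) ≈ -10.586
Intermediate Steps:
M = sqrt(2) ≈ 1.4142
k(P, v) = -12 + v (k(P, v) = -9 + (v - 3) = -9 + (-3 + v) = -12 + v)
n(F) = F**3
k(-4, M) - 32*n(0) = (-12 + sqrt(2)) - 32*0**3 = (-12 + sqrt(2)) - 32*0 = (-12 + sqrt(2)) + 0 = -12 + sqrt(2)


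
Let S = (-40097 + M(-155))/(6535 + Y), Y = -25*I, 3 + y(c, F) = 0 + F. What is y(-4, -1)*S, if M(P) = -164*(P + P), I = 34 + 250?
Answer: 42972/565 ≈ 76.057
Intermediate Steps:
I = 284
M(P) = -328*P
y(c, F) = -3 + F (y(c, F) = -3 + (0 + F) = -3 + F)
Y = -7100 (Y = -25*284 = -7100)
S = -10743/565 (S = (-40097 - 328*(-155))/(6535 - 7100) = (-40097 + 50840)/(-565) = 10743*(-1/565) = -10743/565 ≈ -19.014)
y(-4, -1)*S = (-3 - 1)*(-10743/565) = -4*(-10743/565) = 42972/565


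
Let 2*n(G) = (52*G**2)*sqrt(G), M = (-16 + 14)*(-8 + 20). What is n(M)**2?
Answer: -5382733824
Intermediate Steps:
M = -24 (M = -2*12 = -24)
n(G) = 26*G**(5/2) (n(G) = ((52*G**2)*sqrt(G))/2 = (52*G**(5/2))/2 = 26*G**(5/2))
n(M)**2 = (26*(-24)**(5/2))**2 = (26*(1152*I*sqrt(6)))**2 = (29952*I*sqrt(6))**2 = -5382733824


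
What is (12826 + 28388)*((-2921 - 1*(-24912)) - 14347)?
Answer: 315039816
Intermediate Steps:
(12826 + 28388)*((-2921 - 1*(-24912)) - 14347) = 41214*((-2921 + 24912) - 14347) = 41214*(21991 - 14347) = 41214*7644 = 315039816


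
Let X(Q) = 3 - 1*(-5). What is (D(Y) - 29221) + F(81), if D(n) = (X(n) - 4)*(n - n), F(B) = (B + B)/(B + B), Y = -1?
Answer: -29220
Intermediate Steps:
X(Q) = 8 (X(Q) = 3 + 5 = 8)
F(B) = 1 (F(B) = (2*B)/((2*B)) = (2*B)*(1/(2*B)) = 1)
D(n) = 0 (D(n) = (8 - 4)*(n - n) = 4*0 = 0)
(D(Y) - 29221) + F(81) = (0 - 29221) + 1 = -29221 + 1 = -29220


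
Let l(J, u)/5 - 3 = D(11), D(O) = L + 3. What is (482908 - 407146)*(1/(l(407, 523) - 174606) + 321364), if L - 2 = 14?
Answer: 2124242705461383/87248 ≈ 2.4347e+10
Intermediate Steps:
L = 16 (L = 2 + 14 = 16)
D(O) = 19 (D(O) = 16 + 3 = 19)
l(J, u) = 110 (l(J, u) = 15 + 5*19 = 15 + 95 = 110)
(482908 - 407146)*(1/(l(407, 523) - 174606) + 321364) = (482908 - 407146)*(1/(110 - 174606) + 321364) = 75762*(1/(-174496) + 321364) = 75762*(-1/174496 + 321364) = 75762*(56076732543/174496) = 2124242705461383/87248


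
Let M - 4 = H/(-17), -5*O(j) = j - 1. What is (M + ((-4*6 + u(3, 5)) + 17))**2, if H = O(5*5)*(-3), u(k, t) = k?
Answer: 5184/7225 ≈ 0.71751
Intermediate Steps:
O(j) = 1/5 - j/5 (O(j) = -(j - 1)/5 = -(-1 + j)/5 = 1/5 - j/5)
H = 72/5 (H = (1/5 - 5)*(-3) = -24/5*(-3) = 72/5 ≈ 14.400)
M = 268/85 (M = 4 + (72/5)/(-17) = 4 + (72/5)*(-1/17) = 4 - 72/85 = 268/85 ≈ 3.1529)
(M + ((-4*6 + u(3, 5)) + 17))**2 = (268/85 + ((-4*6 + 3) + 17))**2 = (268/85 + ((-24 + 3) + 17))**2 = (268/85 + (-21 + 17))**2 = (268/85 - 4)**2 = (-72/85)**2 = 5184/7225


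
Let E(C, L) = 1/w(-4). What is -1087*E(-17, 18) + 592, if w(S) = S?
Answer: 3455/4 ≈ 863.75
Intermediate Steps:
E(C, L) = -1/4 (E(C, L) = 1/(-4) = -1/4)
-1087*E(-17, 18) + 592 = -1087*(-1/4) + 592 = 1087/4 + 592 = 3455/4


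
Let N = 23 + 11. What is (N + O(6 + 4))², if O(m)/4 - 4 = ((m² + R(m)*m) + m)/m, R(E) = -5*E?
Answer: 11236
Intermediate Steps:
O(m) = 16 + 4*(m - 4*m²)/m (O(m) = 16 + 4*(((m² + (-5*m)*m) + m)/m) = 16 + 4*(((m² - 5*m²) + m)/m) = 16 + 4*((-4*m² + m)/m) = 16 + 4*((m - 4*m²)/m) = 16 + 4*(m - 4*m²)/m)
N = 34
(N + O(6 + 4))² = (34 + (20 - 16*(6 + 4)))² = (34 + (20 - 16*10))² = (34 + (20 - 160))² = (34 - 140)² = (-106)² = 11236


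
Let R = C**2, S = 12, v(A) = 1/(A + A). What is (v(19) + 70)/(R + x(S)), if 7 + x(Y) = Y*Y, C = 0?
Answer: 2661/5206 ≈ 0.51114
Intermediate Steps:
v(A) = 1/(2*A)
R = 0 (R = 0**2 = 0)
x(Y) = -7 + Y**2 (x(Y) = -7 + Y*Y = -7 + Y**2)
(v(19) + 70)/(R + x(S)) = ((1/2)/19 + 70)/(0 + (-7 + 12**2)) = ((1/2)*(1/19) + 70)/(0 + (-7 + 144)) = (1/38 + 70)/(0 + 137) = (2661/38)/137 = (1/137)*(2661/38) = 2661/5206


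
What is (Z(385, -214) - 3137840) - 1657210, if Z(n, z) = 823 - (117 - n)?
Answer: -4793959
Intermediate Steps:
Z(n, z) = 706 + n (Z(n, z) = 823 + (-117 + n) = 706 + n)
(Z(385, -214) - 3137840) - 1657210 = ((706 + 385) - 3137840) - 1657210 = (1091 - 3137840) - 1657210 = -3136749 - 1657210 = -4793959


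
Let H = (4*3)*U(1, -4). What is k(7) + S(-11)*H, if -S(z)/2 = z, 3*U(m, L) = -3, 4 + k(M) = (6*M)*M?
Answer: 26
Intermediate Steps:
k(M) = -4 + 6*M**2 (k(M) = -4 + (6*M)*M = -4 + 6*M**2)
U(m, L) = -1 (U(m, L) = (1/3)*(-3) = -1)
S(z) = -2*z
H = -12 (H = (4*3)*(-1) = 12*(-1) = -12)
k(7) + S(-11)*H = (-4 + 6*7**2) - 2*(-11)*(-12) = (-4 + 6*49) + 22*(-12) = (-4 + 294) - 264 = 290 - 264 = 26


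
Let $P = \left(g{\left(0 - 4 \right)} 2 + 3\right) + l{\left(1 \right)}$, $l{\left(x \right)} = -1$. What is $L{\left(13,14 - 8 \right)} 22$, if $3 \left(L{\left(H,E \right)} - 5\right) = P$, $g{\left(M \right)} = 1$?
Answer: $\frac{418}{3} \approx 139.33$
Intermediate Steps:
$P = 4$ ($P = \left(1 \cdot 2 + 3\right) - 1 = \left(2 + 3\right) - 1 = 5 - 1 = 4$)
$L{\left(H,E \right)} = \frac{19}{3}$ ($L{\left(H,E \right)} = 5 + \frac{1}{3} \cdot 4 = 5 + \frac{4}{3} = \frac{19}{3}$)
$L{\left(13,14 - 8 \right)} 22 = \frac{19}{3} \cdot 22 = \frac{418}{3}$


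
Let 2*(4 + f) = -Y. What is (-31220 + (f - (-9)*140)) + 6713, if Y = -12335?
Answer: -34167/2 ≈ -17084.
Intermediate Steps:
f = 12327/2 (f = -4 + (-1*(-12335))/2 = -4 + (½)*12335 = -4 + 12335/2 = 12327/2 ≈ 6163.5)
(-31220 + (f - (-9)*140)) + 6713 = (-31220 + (12327/2 - (-9)*140)) + 6713 = (-31220 + (12327/2 - 1*(-1260))) + 6713 = (-31220 + (12327/2 + 1260)) + 6713 = (-31220 + 14847/2) + 6713 = -47593/2 + 6713 = -34167/2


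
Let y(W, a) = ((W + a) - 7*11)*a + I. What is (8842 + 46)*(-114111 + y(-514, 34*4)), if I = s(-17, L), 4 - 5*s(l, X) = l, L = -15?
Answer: -7820853392/5 ≈ -1.5642e+9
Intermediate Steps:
s(l, X) = 4/5 - l/5
I = 21/5 (I = 4/5 - 1/5*(-17) = 4/5 + 17/5 = 21/5 ≈ 4.2000)
y(W, a) = 21/5 + a*(-77 + W + a) (y(W, a) = ((W + a) - 7*11)*a + 21/5 = ((W + a) - 77)*a + 21/5 = (-77 + W + a)*a + 21/5 = a*(-77 + W + a) + 21/5 = 21/5 + a*(-77 + W + a))
(8842 + 46)*(-114111 + y(-514, 34*4)) = (8842 + 46)*(-114111 + (21/5 + (34*4)**2 - 2618*4 - 17476*4)) = 8888*(-114111 + (21/5 + 136**2 - 77*136 - 514*136)) = 8888*(-114111 + (21/5 + 18496 - 10472 - 69904)) = 8888*(-114111 - 309379/5) = 8888*(-879934/5) = -7820853392/5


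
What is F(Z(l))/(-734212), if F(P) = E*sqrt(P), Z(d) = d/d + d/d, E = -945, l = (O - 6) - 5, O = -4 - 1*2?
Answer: 945*sqrt(2)/734212 ≈ 0.0018202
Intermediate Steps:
O = -6 (O = -4 - 2 = -6)
l = -17 (l = (-6 - 6) - 5 = -12 - 5 = -17)
Z(d) = 2 (Z(d) = 1 + 1 = 2)
F(P) = -945*sqrt(P)
F(Z(l))/(-734212) = -945*sqrt(2)/(-734212) = -945*sqrt(2)*(-1/734212) = 945*sqrt(2)/734212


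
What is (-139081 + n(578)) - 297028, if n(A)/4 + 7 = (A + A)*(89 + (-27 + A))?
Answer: 2523223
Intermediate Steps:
n(A) = -28 + 8*A*(62 + A) (n(A) = -28 + 4*((A + A)*(89 + (-27 + A))) = -28 + 4*((2*A)*(62 + A)) = -28 + 4*(2*A*(62 + A)) = -28 + 8*A*(62 + A))
(-139081 + n(578)) - 297028 = (-139081 + (-28 + 8*578**2 + 496*578)) - 297028 = (-139081 + (-28 + 8*334084 + 286688)) - 297028 = (-139081 + (-28 + 2672672 + 286688)) - 297028 = (-139081 + 2959332) - 297028 = 2820251 - 297028 = 2523223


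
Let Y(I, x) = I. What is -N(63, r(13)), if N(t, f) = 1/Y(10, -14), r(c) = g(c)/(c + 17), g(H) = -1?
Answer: -⅒ ≈ -0.10000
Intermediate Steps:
r(c) = -1/(17 + c) (r(c) = -1/(c + 17) = -1/(17 + c))
N(t, f) = ⅒ (N(t, f) = 1/10 = ⅒)
-N(63, r(13)) = -1*⅒ = -⅒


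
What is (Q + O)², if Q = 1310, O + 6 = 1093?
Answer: 5745609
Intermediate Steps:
O = 1087 (O = -6 + 1093 = 1087)
(Q + O)² = (1310 + 1087)² = 2397² = 5745609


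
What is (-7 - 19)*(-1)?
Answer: 26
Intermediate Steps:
(-7 - 19)*(-1) = -26*(-1) = 26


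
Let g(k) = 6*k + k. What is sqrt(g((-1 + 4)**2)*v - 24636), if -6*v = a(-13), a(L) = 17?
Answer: I*sqrt(99258)/2 ≈ 157.53*I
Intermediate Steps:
v = -17/6 (v = -1/6*17 = -17/6 ≈ -2.8333)
g(k) = 7*k
sqrt(g((-1 + 4)**2)*v - 24636) = sqrt((7*(-1 + 4)**2)*(-17/6) - 24636) = sqrt((7*3**2)*(-17/6) - 24636) = sqrt((7*9)*(-17/6) - 24636) = sqrt(63*(-17/6) - 24636) = sqrt(-357/2 - 24636) = sqrt(-49629/2) = I*sqrt(99258)/2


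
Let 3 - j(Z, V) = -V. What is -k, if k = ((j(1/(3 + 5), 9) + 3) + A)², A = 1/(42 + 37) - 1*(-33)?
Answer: -14386849/6241 ≈ -2305.2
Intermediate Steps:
j(Z, V) = 3 + V (j(Z, V) = 3 - (-1)*V = 3 + V)
A = 2608/79 (A = 1/79 + 33 = 2608/79 ≈ 33.013)
k = 14386849/6241 (k = (((3 + 9) + 3) + 2608/79)² = ((12 + 3) + 2608/79)² = (15 + 2608/79)² = (3793/79)² = 14386849/6241 ≈ 2305.2)
-k = -1*14386849/6241 = -14386849/6241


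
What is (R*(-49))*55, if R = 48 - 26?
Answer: -59290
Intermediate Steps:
R = 22
(R*(-49))*55 = (22*(-49))*55 = -1078*55 = -59290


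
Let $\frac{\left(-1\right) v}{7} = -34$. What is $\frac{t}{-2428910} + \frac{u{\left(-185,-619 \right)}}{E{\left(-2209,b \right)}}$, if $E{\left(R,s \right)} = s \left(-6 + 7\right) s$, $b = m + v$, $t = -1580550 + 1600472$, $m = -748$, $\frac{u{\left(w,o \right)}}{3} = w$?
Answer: $- \frac{8706343}{842345988} \approx -0.010336$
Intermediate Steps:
$v = 238$ ($v = \left(-7\right) \left(-34\right) = 238$)
$u{\left(w,o \right)} = 3 w$
$t = 19922$
$b = -510$ ($b = -748 + 238 = -510$)
$E{\left(R,s \right)} = s^{2}$ ($E{\left(R,s \right)} = s 1 s = s s = s^{2}$)
$\frac{t}{-2428910} + \frac{u{\left(-185,-619 \right)}}{E{\left(-2209,b \right)}} = \frac{19922}{-2428910} + \frac{3 \left(-185\right)}{\left(-510\right)^{2}} = 19922 \left(- \frac{1}{2428910}\right) - \frac{555}{260100} = - \frac{9961}{1214455} - \frac{37}{17340} = - \frac{8706343}{842345988}$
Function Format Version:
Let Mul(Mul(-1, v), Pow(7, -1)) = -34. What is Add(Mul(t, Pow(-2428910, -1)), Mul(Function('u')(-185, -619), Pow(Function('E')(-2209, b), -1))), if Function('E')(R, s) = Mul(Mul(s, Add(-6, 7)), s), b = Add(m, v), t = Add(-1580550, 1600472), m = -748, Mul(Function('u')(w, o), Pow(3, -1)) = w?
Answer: Rational(-8706343, 842345988) ≈ -0.010336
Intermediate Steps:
v = 238 (v = Mul(-7, -34) = 238)
Function('u')(w, o) = Mul(3, w)
t = 19922
b = -510 (b = Add(-748, 238) = -510)
Function('E')(R, s) = Pow(s, 2) (Function('E')(R, s) = Mul(Mul(s, 1), s) = Mul(s, s) = Pow(s, 2))
Add(Mul(t, Pow(-2428910, -1)), Mul(Function('u')(-185, -619), Pow(Function('E')(-2209, b), -1))) = Add(Mul(19922, Pow(-2428910, -1)), Mul(Mul(3, -185), Pow(Pow(-510, 2), -1))) = Add(Mul(19922, Rational(-1, 2428910)), Mul(-555, Pow(260100, -1))) = Add(Rational(-9961, 1214455), Mul(-555, Rational(1, 260100))) = Add(Rational(-9961, 1214455), Rational(-37, 17340)) = Rational(-8706343, 842345988)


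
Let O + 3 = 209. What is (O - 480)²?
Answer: 75076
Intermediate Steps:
O = 206 (O = -3 + 209 = 206)
(O - 480)² = (206 - 480)² = (-274)² = 75076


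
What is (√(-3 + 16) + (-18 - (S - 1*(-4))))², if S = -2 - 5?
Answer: (15 - √13)² ≈ 129.83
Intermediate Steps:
S = -7
(√(-3 + 16) + (-18 - (S - 1*(-4))))² = (√(-3 + 16) + (-18 - (-7 - 1*(-4))))² = (√13 + (-18 - (-7 + 4)))² = (√13 + (-18 - 1*(-3)))² = (√13 + (-18 + 3))² = (√13 - 15)² = (-15 + √13)²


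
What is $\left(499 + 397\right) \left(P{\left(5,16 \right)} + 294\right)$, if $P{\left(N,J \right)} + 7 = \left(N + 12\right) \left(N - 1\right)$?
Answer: $318080$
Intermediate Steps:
$P{\left(N,J \right)} = -7 + \left(-1 + N\right) \left(12 + N\right)$ ($P{\left(N,J \right)} = -7 + \left(N + 12\right) \left(N - 1\right) = -7 + \left(12 + N\right) \left(-1 + N\right) = -7 + \left(-1 + N\right) \left(12 + N\right)$)
$\left(499 + 397\right) \left(P{\left(5,16 \right)} + 294\right) = \left(499 + 397\right) \left(\left(-19 + 5^{2} + 11 \cdot 5\right) + 294\right) = 896 \left(\left(-19 + 25 + 55\right) + 294\right) = 896 \left(61 + 294\right) = 896 \cdot 355 = 318080$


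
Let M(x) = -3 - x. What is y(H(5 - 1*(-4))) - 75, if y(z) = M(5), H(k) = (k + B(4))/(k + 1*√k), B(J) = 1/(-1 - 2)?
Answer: -83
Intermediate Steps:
B(J) = -⅓ (B(J) = 1/(-3) = -⅓)
H(k) = (-⅓ + k)/(k + √k) (H(k) = (k - ⅓)/(k + 1*√k) = (-⅓ + k)/(k + √k))
y(z) = -8 (y(z) = -3 - 1*5 = -3 - 5 = -8)
y(H(5 - 1*(-4))) - 75 = -8 - 75 = -83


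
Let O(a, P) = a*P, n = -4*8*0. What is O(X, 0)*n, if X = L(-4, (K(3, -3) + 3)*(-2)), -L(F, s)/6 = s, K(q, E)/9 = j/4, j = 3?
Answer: 0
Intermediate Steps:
n = 0 (n = -32*0 = 0)
K(q, E) = 27/4 (K(q, E) = 9*(3/4) = 9*(3*(¼)) = 9*(¾) = 27/4)
L(F, s) = -6*s
X = 117 (X = -6*(27/4 + 3)*(-2) = -117*(-2)/2 = -6*(-39/2) = 117)
O(a, P) = P*a
O(X, 0)*n = (0*117)*0 = 0*0 = 0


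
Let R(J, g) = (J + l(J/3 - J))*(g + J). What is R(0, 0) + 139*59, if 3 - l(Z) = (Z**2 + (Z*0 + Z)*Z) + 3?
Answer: 8201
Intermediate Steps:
l(Z) = -2*Z**2 (l(Z) = 3 - ((Z**2 + (Z*0 + Z)*Z) + 3) = 3 - ((Z**2 + (0 + Z)*Z) + 3) = 3 - ((Z**2 + Z*Z) + 3) = 3 - ((Z**2 + Z**2) + 3) = 3 - (2*Z**2 + 3) = 3 - (3 + 2*Z**2) = 3 + (-3 - 2*Z**2) = -2*Z**2)
R(J, g) = (J + g)*(J - 8*J**2/9) (R(J, g) = (J - 2*(J/3 - J)**2)*(g + J) = (J - 2*(J*(1/3) - J)**2)*(J + g) = (J - 2*(J/3 - J)**2)*(J + g) = (J - 2*4*J**2/9)*(J + g) = (J - 8*J**2/9)*(J + g) = (J + g)*(J - 8*J**2/9))
R(0, 0) + 139*59 = (1/9)*0*(-8*0**2 + 9*0 + 9*0 - 8*0*0) + 139*59 = (1/9)*0*(-8*0 + 0 + 0 + 0) + 8201 = (1/9)*0*(0 + 0 + 0 + 0) + 8201 = (1/9)*0*0 + 8201 = 0 + 8201 = 8201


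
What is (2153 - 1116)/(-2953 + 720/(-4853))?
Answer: -296033/843037 ≈ -0.35115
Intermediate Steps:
(2153 - 1116)/(-2953 + 720/(-4853)) = 1037/(-2953 + 720*(-1/4853)) = 1037/(-2953 - 720/4853) = 1037/(-14331629/4853) = 1037*(-4853/14331629) = -296033/843037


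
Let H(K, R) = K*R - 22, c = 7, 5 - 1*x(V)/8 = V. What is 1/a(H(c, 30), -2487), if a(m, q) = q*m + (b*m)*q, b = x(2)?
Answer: -1/11688900 ≈ -8.5551e-8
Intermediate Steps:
x(V) = 40 - 8*V
b = 24 (b = 40 - 8*2 = 40 - 16 = 24)
H(K, R) = -22 + K*R
a(m, q) = 25*m*q (a(m, q) = q*m + (24*m)*q = m*q + 24*m*q = 25*m*q)
1/a(H(c, 30), -2487) = 1/(25*(-22 + 7*30)*(-2487)) = 1/(25*(-22 + 210)*(-2487)) = 1/(25*188*(-2487)) = 1/(-11688900) = -1/11688900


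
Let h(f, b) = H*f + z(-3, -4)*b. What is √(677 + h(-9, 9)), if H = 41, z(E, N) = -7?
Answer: 7*√5 ≈ 15.652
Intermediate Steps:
h(f, b) = -7*b + 41*f (h(f, b) = 41*f - 7*b = -7*b + 41*f)
√(677 + h(-9, 9)) = √(677 + (-7*9 + 41*(-9))) = √(677 + (-63 - 369)) = √(677 - 432) = √245 = 7*√5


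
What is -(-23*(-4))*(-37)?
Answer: 3404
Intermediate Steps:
-(-23*(-4))*(-37) = -92*(-37) = -1*(-3404) = 3404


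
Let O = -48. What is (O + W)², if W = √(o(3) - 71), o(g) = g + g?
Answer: (48 - I*√65)² ≈ 2239.0 - 773.98*I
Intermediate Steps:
o(g) = 2*g
W = I*√65 (W = √(2*3 - 71) = √(6 - 71) = √(-65) = I*√65 ≈ 8.0623*I)
(O + W)² = (-48 + I*√65)²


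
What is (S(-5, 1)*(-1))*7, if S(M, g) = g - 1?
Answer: 0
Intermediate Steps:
S(M, g) = -1 + g
(S(-5, 1)*(-1))*7 = ((-1 + 1)*(-1))*7 = (0*(-1))*7 = 0*7 = 0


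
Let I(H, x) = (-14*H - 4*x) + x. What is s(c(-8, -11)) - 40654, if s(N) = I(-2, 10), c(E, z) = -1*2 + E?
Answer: -40656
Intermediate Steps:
c(E, z) = -2 + E
I(H, x) = -14*H - 3*x
s(N) = -2 (s(N) = -14*(-2) - 3*10 = 28 - 30 = -2)
s(c(-8, -11)) - 40654 = -2 - 40654 = -40656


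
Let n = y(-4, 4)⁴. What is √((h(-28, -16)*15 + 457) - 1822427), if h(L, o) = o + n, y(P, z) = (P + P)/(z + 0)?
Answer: I*√1821970 ≈ 1349.8*I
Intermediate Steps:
y(P, z) = 2*P/z (y(P, z) = (2*P)/z = 2*P/z)
n = 16 (n = (2*(-4)/4)⁴ = (2*(-4)*(¼))⁴ = (-2)⁴ = 16)
h(L, o) = 16 + o (h(L, o) = o + 16 = 16 + o)
√((h(-28, -16)*15 + 457) - 1822427) = √(((16 - 16)*15 + 457) - 1822427) = √((0*15 + 457) - 1822427) = √((0 + 457) - 1822427) = √(457 - 1822427) = √(-1821970) = I*√1821970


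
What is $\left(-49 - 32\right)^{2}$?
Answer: $6561$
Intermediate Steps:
$\left(-49 - 32\right)^{2} = \left(-81\right)^{2} = 6561$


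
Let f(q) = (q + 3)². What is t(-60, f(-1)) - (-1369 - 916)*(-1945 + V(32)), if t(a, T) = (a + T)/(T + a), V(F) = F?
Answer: -4371204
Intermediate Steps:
f(q) = (3 + q)²
t(a, T) = 1 (t(a, T) = (T + a)/(T + a) = 1)
t(-60, f(-1)) - (-1369 - 916)*(-1945 + V(32)) = 1 - (-1369 - 916)*(-1945 + 32) = 1 - (-2285)*(-1913) = 1 - 1*4371205 = 1 - 4371205 = -4371204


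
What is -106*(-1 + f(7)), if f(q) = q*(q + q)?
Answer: -10282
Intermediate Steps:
f(q) = 2*q² (f(q) = q*(2*q) = 2*q²)
-106*(-1 + f(7)) = -106*(-1 + 2*7²) = -106*(-1 + 2*49) = -106*(-1 + 98) = -106*97 = -10282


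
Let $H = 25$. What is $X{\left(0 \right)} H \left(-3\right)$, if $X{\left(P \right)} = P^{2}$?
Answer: $0$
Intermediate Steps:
$X{\left(0 \right)} H \left(-3\right) = 0^{2} \cdot 25 \left(-3\right) = 0 \cdot 25 \left(-3\right) = 0 \left(-3\right) = 0$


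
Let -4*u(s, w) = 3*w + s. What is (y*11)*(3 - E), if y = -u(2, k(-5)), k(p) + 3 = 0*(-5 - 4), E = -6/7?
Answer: -297/4 ≈ -74.250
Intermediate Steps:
E = -6/7 (E = -6*⅐ = -6/7 ≈ -0.85714)
k(p) = -3 (k(p) = -3 + 0*(-5 - 4) = -3 + 0*(-9) = -3 + 0 = -3)
u(s, w) = -3*w/4 - s/4 (u(s, w) = -(3*w + s)/4 = -(s + 3*w)/4 = -3*w/4 - s/4)
y = -7/4 (y = -(-¾*(-3) - ¼*2) = -(9/4 - ½) = -1*7/4 = -7/4 ≈ -1.7500)
(y*11)*(3 - E) = (-7/4*11)*(3 - 1*(-6/7)) = -77*(3 + 6/7)/4 = -77/4*27/7 = -297/4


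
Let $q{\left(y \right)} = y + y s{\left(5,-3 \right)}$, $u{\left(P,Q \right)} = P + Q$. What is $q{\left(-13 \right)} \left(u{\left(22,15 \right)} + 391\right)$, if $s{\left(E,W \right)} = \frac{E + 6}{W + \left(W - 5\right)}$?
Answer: $0$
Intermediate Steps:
$s{\left(E,W \right)} = \frac{6 + E}{-5 + 2 W}$ ($s{\left(E,W \right)} = \frac{6 + E}{W + \left(W - 5\right)} = \frac{6 + E}{W + \left(-5 + W\right)} = \frac{6 + E}{-5 + 2 W}$)
$q{\left(y \right)} = 0$ ($q{\left(y \right)} = y + y \frac{6 + 5}{-5 + 2 \left(-3\right)} = y + y \frac{1}{-5 - 6} \cdot 11 = y + y \frac{1}{-11} \cdot 11 = y + y \left(\left(- \frac{1}{11}\right) 11\right) = y + y \left(-1\right) = y - y = 0$)
$q{\left(-13 \right)} \left(u{\left(22,15 \right)} + 391\right) = 0 \left(\left(22 + 15\right) + 391\right) = 0 \left(37 + 391\right) = 0 \cdot 428 = 0$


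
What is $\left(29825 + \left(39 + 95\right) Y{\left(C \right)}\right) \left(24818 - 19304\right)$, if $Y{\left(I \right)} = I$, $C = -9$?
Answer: $157805166$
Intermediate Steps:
$\left(29825 + \left(39 + 95\right) Y{\left(C \right)}\right) \left(24818 - 19304\right) = \left(29825 + \left(39 + 95\right) \left(-9\right)\right) \left(24818 - 19304\right) = \left(29825 + 134 \left(-9\right)\right) 5514 = \left(29825 - 1206\right) 5514 = 28619 \cdot 5514 = 157805166$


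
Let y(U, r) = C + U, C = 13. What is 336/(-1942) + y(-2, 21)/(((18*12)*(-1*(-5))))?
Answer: -170759/1048680 ≈ -0.16283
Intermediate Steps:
y(U, r) = 13 + U
336/(-1942) + y(-2, 21)/(((18*12)*(-1*(-5)))) = 336/(-1942) + (13 - 2)/(((18*12)*(-1*(-5)))) = 336*(-1/1942) + 11/((216*5)) = -168/971 + 11/1080 = -170759/1048680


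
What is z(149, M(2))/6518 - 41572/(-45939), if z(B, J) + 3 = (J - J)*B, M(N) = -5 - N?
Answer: 270828479/299430402 ≈ 0.90448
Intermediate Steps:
z(B, J) = -3 (z(B, J) = -3 + (J - J)*B = -3 + 0*B = -3 + 0 = -3)
z(149, M(2))/6518 - 41572/(-45939) = -3/6518 - 41572/(-45939) = -3*1/6518 - 41572*(-1/45939) = -3/6518 + 41572/45939 = 270828479/299430402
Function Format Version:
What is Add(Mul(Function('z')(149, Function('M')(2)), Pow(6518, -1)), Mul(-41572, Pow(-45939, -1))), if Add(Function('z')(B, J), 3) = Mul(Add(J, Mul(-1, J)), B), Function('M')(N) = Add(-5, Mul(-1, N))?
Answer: Rational(270828479, 299430402) ≈ 0.90448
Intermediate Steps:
Function('z')(B, J) = -3 (Function('z')(B, J) = Add(-3, Mul(Add(J, Mul(-1, J)), B)) = Add(-3, Mul(0, B)) = Add(-3, 0) = -3)
Add(Mul(Function('z')(149, Function('M')(2)), Pow(6518, -1)), Mul(-41572, Pow(-45939, -1))) = Add(Mul(-3, Pow(6518, -1)), Mul(-41572, Pow(-45939, -1))) = Add(Mul(-3, Rational(1, 6518)), Mul(-41572, Rational(-1, 45939))) = Add(Rational(-3, 6518), Rational(41572, 45939)) = Rational(270828479, 299430402)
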